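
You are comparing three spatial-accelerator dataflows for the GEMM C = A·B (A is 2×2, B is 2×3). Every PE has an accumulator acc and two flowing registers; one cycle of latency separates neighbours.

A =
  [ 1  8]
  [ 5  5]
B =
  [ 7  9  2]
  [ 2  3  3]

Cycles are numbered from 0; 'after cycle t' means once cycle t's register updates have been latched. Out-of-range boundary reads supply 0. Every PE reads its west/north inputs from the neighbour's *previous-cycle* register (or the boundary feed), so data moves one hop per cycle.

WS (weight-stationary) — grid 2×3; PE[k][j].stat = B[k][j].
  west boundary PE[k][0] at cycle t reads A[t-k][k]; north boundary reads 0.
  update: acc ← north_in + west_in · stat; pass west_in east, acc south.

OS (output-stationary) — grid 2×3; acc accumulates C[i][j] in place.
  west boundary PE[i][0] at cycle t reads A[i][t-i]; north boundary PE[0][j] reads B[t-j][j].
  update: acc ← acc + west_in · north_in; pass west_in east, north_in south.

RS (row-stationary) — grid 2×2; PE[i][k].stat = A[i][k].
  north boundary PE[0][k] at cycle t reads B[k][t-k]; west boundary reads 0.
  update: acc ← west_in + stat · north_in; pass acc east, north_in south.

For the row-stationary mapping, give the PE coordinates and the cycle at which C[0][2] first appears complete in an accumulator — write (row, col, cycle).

(row, col, cycle) = (0, 1, 3)

RS — PE[0][1] is where C[0][2] collects:
  t=0 PE[0][1]: acc=0 h=0 v=0
  t=1 PE[0][1]: acc=23 h=23 v=2
  t=2 PE[0][1]: acc=33 h=33 v=3
  t=3 PE[0][1]: acc=26 h=26 v=3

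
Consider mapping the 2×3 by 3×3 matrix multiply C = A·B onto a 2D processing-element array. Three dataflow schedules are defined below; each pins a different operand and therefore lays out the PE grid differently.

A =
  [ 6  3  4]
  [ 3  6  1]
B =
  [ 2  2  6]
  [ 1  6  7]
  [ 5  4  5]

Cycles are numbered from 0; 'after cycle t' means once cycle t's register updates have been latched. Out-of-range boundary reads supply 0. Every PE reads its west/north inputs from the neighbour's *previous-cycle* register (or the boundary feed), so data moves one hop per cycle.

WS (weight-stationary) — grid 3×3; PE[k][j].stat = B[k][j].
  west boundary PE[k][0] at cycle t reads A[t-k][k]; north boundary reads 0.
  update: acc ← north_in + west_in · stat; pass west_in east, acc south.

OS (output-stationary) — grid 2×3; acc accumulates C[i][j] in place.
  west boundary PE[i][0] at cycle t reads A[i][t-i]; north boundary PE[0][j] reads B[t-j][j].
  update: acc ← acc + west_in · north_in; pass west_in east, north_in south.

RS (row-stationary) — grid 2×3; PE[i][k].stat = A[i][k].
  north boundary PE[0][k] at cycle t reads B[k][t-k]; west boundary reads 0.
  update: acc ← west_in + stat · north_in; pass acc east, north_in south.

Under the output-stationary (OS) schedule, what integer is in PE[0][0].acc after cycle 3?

PE[0][0].acc = 35

OS on a 2×3 grid — tracing PE[0][0] and its feeders:
  t=0 PE[0][0]: acc=12 h=6 v=2
  t=1 PE[0][0]: acc=15 h=3 v=1
  t=2 PE[0][0]: acc=35 h=4 v=5
  t=3 PE[0][0]: acc=35 h=0 v=0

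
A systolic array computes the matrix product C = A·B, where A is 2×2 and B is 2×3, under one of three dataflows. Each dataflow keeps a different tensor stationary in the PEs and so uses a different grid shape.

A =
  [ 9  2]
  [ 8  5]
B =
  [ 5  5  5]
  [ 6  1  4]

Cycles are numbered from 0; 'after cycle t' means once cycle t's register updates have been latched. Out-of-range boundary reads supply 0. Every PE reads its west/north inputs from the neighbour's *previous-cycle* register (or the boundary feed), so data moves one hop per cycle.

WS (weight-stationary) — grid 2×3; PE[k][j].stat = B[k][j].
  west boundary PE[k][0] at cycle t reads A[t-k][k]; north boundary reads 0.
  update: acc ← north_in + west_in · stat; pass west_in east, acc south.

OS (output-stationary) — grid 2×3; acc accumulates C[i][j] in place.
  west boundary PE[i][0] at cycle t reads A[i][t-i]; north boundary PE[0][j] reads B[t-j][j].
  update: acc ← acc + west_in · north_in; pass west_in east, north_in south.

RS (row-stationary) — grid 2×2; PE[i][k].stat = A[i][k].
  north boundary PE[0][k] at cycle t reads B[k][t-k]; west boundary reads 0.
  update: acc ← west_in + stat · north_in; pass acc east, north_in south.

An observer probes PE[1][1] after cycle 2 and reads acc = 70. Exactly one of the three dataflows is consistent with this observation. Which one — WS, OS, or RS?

— WS: 2×3; PE[1][1] trace:
  [0] (1,1) acc=0 (h:0 v:0)
  [1] (1,1) acc=0 (h:0 v:0)
  [2] (1,1) acc=47 (h:2 v:47)
— OS: 2×3; PE[1][1] trace:
  [0] (1,1) acc=0 (h:0 v:0)
  [1] (1,1) acc=0 (h:0 v:0)
  [2] (1,1) acc=40 (h:8 v:5)
— RS: 2×2; PE[1][1] trace:
  [0] (1,1) acc=0 (h:0 v:0)
  [1] (1,1) acc=0 (h:0 v:0)
  [2] (1,1) acc=70 (h:70 v:6)

dataflow = RS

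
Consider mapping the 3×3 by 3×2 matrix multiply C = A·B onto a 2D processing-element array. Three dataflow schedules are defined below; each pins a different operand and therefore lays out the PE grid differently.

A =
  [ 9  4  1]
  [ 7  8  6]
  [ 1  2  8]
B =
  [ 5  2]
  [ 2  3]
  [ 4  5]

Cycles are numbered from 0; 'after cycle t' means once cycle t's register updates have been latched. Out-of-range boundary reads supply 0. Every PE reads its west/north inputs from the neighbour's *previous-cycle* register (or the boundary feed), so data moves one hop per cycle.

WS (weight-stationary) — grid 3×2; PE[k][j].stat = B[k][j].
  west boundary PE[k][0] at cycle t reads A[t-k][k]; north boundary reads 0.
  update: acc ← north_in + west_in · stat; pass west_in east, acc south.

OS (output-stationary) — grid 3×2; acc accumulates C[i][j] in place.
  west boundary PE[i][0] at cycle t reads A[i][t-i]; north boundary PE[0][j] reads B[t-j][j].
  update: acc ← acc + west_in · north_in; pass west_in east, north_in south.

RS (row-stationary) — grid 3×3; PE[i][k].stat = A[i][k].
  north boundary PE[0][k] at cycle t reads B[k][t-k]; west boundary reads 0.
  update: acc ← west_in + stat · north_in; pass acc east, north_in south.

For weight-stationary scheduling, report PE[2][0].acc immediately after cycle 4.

WS 3×2: PE[2][0] cycle-by-cycle (with neighbour feeds):
  after 0 — PE[1][0] acc=0, pass-E 0, pass-S 0
  after 0 — PE[2][0] acc=0, pass-E 0, pass-S 0
  after 1 — PE[1][0] acc=53, pass-E 4, pass-S 53
  after 1 — PE[2][0] acc=0, pass-E 0, pass-S 0
  after 2 — PE[1][0] acc=51, pass-E 8, pass-S 51
  after 2 — PE[2][0] acc=57, pass-E 1, pass-S 57
  after 3 — PE[1][0] acc=9, pass-E 2, pass-S 9
  after 3 — PE[2][0] acc=75, pass-E 6, pass-S 75
  after 4 — PE[1][0] acc=0, pass-E 0, pass-S 0
  after 4 — PE[2][0] acc=41, pass-E 8, pass-S 41

PE[2][0].acc = 41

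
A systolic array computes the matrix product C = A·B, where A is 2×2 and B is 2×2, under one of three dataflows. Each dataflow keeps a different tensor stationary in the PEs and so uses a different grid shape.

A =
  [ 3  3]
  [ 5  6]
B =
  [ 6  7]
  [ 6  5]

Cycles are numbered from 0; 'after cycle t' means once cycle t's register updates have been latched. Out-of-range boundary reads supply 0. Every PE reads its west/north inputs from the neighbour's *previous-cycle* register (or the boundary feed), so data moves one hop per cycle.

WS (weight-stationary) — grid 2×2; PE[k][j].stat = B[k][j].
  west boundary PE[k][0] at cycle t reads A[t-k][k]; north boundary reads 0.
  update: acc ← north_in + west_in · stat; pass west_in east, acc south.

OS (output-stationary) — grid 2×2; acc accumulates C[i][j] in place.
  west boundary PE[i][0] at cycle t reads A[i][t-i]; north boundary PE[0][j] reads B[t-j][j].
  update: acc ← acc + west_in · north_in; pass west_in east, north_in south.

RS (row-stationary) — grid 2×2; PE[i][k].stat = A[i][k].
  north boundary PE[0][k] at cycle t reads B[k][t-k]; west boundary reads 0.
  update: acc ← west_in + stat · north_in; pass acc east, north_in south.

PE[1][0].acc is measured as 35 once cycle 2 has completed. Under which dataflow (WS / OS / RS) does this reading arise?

WS (2×2 grid), PE[1][0]:
  @0  [1,0]  acc 0  |  →0  ↓0
  @1  [1,0]  acc 36  |  →3  ↓36
  @2  [1,0]  acc 66  |  →6  ↓66
OS (2×2 grid), PE[1][0]:
  @0  [1,0]  acc 0  |  →0  ↓0
  @1  [1,0]  acc 30  |  →5  ↓6
  @2  [1,0]  acc 66  |  →6  ↓6
RS (2×2 grid), PE[1][0]:
  @0  [1,0]  acc 0  |  →0  ↓0
  @1  [1,0]  acc 30  |  →30  ↓6
  @2  [1,0]  acc 35  |  →35  ↓7

dataflow = RS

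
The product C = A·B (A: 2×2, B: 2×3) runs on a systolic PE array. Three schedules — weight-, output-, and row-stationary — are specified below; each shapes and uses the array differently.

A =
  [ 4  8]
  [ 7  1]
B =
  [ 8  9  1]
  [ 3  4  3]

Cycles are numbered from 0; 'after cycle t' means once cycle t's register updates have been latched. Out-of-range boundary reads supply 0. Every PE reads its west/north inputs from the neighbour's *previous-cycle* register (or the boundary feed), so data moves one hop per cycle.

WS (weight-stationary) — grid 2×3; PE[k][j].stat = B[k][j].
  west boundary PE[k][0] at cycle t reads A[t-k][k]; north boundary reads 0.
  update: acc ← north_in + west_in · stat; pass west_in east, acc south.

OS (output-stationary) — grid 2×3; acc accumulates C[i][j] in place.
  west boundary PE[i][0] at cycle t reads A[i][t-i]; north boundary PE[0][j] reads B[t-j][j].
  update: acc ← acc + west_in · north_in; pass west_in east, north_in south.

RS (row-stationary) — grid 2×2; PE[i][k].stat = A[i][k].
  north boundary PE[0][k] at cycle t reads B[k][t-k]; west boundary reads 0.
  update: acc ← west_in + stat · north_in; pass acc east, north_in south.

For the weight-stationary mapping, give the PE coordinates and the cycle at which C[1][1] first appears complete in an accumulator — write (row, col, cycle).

WS — PE[1][1] is where C[1][1] collects:
  0: (1,1).acc=0  regs=<0,0>
  1: (1,1).acc=0  regs=<0,0>
  2: (1,1).acc=68  regs=<8,68>
  3: (1,1).acc=67  regs=<1,67>

(row, col, cycle) = (1, 1, 3)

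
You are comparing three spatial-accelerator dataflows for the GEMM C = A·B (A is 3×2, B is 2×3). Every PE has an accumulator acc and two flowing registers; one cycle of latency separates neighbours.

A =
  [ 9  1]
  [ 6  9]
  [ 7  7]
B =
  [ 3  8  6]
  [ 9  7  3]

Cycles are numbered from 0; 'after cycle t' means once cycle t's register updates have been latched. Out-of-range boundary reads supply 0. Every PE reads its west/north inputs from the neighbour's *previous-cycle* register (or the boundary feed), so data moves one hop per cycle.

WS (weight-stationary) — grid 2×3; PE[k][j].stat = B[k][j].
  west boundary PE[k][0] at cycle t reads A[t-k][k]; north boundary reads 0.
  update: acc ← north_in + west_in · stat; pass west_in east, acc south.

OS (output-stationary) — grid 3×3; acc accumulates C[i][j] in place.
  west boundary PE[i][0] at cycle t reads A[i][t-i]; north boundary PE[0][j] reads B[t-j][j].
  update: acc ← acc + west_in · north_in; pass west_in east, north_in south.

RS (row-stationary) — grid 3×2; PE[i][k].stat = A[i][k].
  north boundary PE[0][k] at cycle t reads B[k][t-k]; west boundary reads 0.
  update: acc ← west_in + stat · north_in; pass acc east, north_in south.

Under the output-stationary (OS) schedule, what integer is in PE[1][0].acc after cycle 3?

OS on a 3×3 grid — tracing PE[1][0] and its feeders:
  t=0 PE[0][0]: acc=27 h=9 v=3
  t=0 PE[1][0]: acc=0 h=0 v=0
  t=1 PE[0][0]: acc=36 h=1 v=9
  t=1 PE[1][0]: acc=18 h=6 v=3
  t=2 PE[0][0]: acc=36 h=0 v=0
  t=2 PE[1][0]: acc=99 h=9 v=9
  t=3 PE[0][0]: acc=36 h=0 v=0
  t=3 PE[1][0]: acc=99 h=0 v=0

PE[1][0].acc = 99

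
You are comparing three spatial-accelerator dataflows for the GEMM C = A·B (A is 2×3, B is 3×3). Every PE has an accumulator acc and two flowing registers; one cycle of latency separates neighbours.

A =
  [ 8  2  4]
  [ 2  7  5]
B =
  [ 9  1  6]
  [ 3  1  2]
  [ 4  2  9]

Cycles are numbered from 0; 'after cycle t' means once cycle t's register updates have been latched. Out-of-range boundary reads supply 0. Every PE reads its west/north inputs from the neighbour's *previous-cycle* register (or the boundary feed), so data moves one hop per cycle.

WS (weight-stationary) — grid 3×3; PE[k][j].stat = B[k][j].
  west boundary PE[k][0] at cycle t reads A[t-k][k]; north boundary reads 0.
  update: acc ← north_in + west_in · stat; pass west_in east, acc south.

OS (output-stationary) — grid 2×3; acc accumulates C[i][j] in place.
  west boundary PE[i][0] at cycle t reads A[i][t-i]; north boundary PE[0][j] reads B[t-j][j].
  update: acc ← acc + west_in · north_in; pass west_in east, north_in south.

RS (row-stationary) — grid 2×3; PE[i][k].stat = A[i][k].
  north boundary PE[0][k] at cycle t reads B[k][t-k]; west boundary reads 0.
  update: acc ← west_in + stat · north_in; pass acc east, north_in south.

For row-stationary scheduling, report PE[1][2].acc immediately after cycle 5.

PE[1][2].acc = 71

RS on a 2×3 grid — tracing PE[1][2] and its feeders:
  c0 r0c2: 0 / 0 / 0
  c0 r1c1: 0 / 0 / 0
  c0 r1c2: 0 / 0 / 0
  c1 r0c2: 0 / 0 / 0
  c1 r1c1: 0 / 0 / 0
  c1 r1c2: 0 / 0 / 0
  c2 r0c2: 94 / 94 / 4
  c2 r1c1: 39 / 39 / 3
  c2 r1c2: 0 / 0 / 0
  c3 r0c2: 18 / 18 / 2
  c3 r1c1: 9 / 9 / 1
  c3 r1c2: 59 / 59 / 4
  c4 r0c2: 88 / 88 / 9
  c4 r1c1: 26 / 26 / 2
  c4 r1c2: 19 / 19 / 2
  c5 r0c2: 0 / 0 / 0
  c5 r1c1: 0 / 0 / 0
  c5 r1c2: 71 / 71 / 9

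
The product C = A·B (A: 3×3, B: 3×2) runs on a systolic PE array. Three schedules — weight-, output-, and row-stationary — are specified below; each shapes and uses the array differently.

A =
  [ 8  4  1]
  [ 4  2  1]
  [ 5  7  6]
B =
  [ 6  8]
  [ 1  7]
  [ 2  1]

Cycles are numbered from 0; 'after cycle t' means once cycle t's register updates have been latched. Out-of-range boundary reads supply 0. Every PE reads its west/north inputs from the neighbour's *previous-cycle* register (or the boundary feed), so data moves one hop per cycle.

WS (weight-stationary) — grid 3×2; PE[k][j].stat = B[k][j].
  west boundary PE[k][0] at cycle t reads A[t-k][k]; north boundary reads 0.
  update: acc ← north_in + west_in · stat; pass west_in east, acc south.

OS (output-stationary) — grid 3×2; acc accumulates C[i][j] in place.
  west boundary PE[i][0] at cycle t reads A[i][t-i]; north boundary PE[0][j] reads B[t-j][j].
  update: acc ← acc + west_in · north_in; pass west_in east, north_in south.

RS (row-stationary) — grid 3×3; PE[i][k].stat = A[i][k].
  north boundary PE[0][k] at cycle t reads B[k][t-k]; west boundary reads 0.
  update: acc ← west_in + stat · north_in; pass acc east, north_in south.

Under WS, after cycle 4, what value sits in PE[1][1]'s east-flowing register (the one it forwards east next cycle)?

WS (3×2). Following PE[1][1] plus its west/north inputs:
  c0 r0c1: 0 / 0 / 0
  c0 r1c0: 0 / 0 / 0
  c0 r1c1: 0 / 0 / 0
  c1 r0c1: 64 / 8 / 64
  c1 r1c0: 52 / 4 / 52
  c1 r1c1: 0 / 0 / 0
  c2 r0c1: 32 / 4 / 32
  c2 r1c0: 26 / 2 / 26
  c2 r1c1: 92 / 4 / 92
  c3 r0c1: 40 / 5 / 40
  c3 r1c0: 37 / 7 / 37
  c3 r1c1: 46 / 2 / 46
  c4 r0c1: 0 / 0 / 0
  c4 r1c0: 0 / 0 / 0
  c4 r1c1: 89 / 7 / 89

register = 7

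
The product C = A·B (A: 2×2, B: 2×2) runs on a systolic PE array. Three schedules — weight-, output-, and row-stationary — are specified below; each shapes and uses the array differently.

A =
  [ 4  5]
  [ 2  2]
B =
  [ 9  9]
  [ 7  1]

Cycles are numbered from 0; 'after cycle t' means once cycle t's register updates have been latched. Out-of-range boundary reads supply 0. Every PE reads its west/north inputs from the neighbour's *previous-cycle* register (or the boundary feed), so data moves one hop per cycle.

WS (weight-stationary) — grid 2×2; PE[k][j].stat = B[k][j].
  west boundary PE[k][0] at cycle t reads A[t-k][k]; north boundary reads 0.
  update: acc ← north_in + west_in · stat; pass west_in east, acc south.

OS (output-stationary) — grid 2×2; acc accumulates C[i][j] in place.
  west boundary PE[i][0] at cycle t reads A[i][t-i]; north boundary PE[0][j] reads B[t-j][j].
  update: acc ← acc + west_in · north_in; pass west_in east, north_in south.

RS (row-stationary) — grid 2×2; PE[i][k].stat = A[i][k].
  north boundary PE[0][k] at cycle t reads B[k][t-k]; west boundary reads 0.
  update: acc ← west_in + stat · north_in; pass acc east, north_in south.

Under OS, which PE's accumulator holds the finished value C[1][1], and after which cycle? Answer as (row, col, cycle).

(row, col, cycle) = (1, 1, 3)

Under OS, C[1][1] lands at PE[1][1]:
  [0] (1,1) acc=0 (h:0 v:0)
  [1] (1,1) acc=0 (h:0 v:0)
  [2] (1,1) acc=18 (h:2 v:9)
  [3] (1,1) acc=20 (h:2 v:1)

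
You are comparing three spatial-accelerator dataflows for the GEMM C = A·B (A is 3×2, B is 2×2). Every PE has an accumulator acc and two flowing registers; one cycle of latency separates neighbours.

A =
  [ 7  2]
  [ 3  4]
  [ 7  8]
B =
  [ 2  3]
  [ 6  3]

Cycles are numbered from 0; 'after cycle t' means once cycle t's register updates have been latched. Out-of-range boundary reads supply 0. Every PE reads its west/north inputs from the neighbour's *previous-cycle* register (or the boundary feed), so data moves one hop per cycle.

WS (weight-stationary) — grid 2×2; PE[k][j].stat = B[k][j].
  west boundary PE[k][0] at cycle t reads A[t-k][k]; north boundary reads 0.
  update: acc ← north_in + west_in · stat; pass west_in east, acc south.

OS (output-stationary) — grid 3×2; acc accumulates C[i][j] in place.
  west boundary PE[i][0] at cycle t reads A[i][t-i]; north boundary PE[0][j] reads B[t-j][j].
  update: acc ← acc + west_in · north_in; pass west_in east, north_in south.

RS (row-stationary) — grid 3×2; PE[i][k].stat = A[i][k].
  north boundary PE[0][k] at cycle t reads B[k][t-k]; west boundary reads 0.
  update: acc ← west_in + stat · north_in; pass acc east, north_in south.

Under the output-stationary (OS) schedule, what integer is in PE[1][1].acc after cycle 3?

OS (3×2). Following PE[1][1] plus its west/north inputs:
  @0  [0,1]  acc 0  |  →0  ↓0
  @0  [1,0]  acc 0  |  →0  ↓0
  @0  [1,1]  acc 0  |  →0  ↓0
  @1  [0,1]  acc 21  |  →7  ↓3
  @1  [1,0]  acc 6  |  →3  ↓2
  @1  [1,1]  acc 0  |  →0  ↓0
  @2  [0,1]  acc 27  |  →2  ↓3
  @2  [1,0]  acc 30  |  →4  ↓6
  @2  [1,1]  acc 9  |  →3  ↓3
  @3  [0,1]  acc 27  |  →0  ↓0
  @3  [1,0]  acc 30  |  →0  ↓0
  @3  [1,1]  acc 21  |  →4  ↓3

PE[1][1].acc = 21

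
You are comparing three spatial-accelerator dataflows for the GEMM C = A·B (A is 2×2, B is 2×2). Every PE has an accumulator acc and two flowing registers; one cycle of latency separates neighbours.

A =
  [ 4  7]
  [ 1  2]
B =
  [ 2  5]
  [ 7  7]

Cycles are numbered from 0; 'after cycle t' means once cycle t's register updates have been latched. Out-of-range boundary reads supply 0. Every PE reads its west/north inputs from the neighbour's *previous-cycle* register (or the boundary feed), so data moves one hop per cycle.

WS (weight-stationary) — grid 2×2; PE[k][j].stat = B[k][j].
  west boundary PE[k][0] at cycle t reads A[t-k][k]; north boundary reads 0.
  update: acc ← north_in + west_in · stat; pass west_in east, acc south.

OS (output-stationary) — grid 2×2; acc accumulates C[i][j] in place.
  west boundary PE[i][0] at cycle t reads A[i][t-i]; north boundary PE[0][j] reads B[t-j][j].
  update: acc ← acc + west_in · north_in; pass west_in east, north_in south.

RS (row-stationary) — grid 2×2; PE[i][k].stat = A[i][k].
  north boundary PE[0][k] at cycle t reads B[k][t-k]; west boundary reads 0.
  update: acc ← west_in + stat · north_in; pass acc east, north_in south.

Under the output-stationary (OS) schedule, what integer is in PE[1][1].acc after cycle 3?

OS on a 2×2 grid — tracing PE[1][1] and its feeders:
  c0 r0c1: 0 / 0 / 0
  c0 r1c0: 0 / 0 / 0
  c0 r1c1: 0 / 0 / 0
  c1 r0c1: 20 / 4 / 5
  c1 r1c0: 2 / 1 / 2
  c1 r1c1: 0 / 0 / 0
  c2 r0c1: 69 / 7 / 7
  c2 r1c0: 16 / 2 / 7
  c2 r1c1: 5 / 1 / 5
  c3 r0c1: 69 / 0 / 0
  c3 r1c0: 16 / 0 / 0
  c3 r1c1: 19 / 2 / 7

PE[1][1].acc = 19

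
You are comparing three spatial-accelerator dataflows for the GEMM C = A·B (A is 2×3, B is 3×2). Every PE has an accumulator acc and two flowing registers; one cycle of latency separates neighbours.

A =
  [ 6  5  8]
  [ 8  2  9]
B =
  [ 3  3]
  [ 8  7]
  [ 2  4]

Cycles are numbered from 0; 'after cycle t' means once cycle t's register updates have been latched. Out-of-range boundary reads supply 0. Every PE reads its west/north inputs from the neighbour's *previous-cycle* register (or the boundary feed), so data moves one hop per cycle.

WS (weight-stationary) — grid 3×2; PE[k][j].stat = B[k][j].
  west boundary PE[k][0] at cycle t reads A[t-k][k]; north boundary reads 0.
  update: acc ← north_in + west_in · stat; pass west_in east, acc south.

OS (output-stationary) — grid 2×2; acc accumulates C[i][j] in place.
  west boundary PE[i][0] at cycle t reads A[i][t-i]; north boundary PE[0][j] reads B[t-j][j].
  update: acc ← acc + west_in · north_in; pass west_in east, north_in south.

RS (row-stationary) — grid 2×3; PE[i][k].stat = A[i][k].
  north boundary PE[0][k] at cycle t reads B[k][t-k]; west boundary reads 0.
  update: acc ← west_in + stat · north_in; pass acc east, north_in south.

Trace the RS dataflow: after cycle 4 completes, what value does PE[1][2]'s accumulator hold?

PE[1][2].acc = 74

RS (2×3). Following PE[1][2] plus its west/north inputs:
  t=0 PE[0][2]: acc=0 h=0 v=0
  t=0 PE[1][1]: acc=0 h=0 v=0
  t=0 PE[1][2]: acc=0 h=0 v=0
  t=1 PE[0][2]: acc=0 h=0 v=0
  t=1 PE[1][1]: acc=0 h=0 v=0
  t=1 PE[1][2]: acc=0 h=0 v=0
  t=2 PE[0][2]: acc=74 h=74 v=2
  t=2 PE[1][1]: acc=40 h=40 v=8
  t=2 PE[1][2]: acc=0 h=0 v=0
  t=3 PE[0][2]: acc=85 h=85 v=4
  t=3 PE[1][1]: acc=38 h=38 v=7
  t=3 PE[1][2]: acc=58 h=58 v=2
  t=4 PE[0][2]: acc=0 h=0 v=0
  t=4 PE[1][1]: acc=0 h=0 v=0
  t=4 PE[1][2]: acc=74 h=74 v=4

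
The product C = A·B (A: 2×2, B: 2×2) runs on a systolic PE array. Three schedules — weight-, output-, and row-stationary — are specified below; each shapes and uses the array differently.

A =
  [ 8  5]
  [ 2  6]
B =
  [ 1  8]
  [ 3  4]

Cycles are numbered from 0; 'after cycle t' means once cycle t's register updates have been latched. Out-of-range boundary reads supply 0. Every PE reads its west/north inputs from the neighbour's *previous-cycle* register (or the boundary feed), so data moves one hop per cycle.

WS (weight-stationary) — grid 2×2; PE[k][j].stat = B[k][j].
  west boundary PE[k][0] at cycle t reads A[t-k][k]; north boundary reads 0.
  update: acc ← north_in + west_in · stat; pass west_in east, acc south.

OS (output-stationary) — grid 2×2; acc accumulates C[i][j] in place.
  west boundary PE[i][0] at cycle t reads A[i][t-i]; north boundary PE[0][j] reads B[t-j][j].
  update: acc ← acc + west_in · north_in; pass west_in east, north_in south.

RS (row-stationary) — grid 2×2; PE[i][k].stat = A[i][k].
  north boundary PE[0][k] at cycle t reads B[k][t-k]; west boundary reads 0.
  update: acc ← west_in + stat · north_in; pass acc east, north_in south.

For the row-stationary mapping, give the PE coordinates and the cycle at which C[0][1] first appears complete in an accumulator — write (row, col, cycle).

RS — PE[0][1] is where C[0][1] collects:
  0: (0,1).acc=0  regs=<0,0>
  1: (0,1).acc=23  regs=<23,3>
  2: (0,1).acc=84  regs=<84,4>

(row, col, cycle) = (0, 1, 2)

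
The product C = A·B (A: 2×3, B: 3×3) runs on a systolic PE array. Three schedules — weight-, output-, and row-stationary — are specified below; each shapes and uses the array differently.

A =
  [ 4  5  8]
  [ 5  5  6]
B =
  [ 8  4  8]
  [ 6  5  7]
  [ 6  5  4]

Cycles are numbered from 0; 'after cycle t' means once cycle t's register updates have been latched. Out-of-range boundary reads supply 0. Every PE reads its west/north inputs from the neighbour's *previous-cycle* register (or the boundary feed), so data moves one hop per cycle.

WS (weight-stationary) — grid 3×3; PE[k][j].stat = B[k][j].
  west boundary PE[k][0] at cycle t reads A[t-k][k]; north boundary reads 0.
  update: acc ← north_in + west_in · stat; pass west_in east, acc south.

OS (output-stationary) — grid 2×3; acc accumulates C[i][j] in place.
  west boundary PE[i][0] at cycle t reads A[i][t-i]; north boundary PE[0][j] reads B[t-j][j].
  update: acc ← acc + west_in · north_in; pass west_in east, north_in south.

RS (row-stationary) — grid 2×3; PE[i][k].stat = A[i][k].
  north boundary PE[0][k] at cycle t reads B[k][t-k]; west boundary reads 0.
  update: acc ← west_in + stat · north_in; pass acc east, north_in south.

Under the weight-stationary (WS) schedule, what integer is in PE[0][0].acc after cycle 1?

WS 3×3: PE[0][0] cycle-by-cycle (with neighbour feeds):
  cycle 0: PE[0][0] → acc 32, east 4, south 32
  cycle 1: PE[0][0] → acc 40, east 5, south 40

PE[0][0].acc = 40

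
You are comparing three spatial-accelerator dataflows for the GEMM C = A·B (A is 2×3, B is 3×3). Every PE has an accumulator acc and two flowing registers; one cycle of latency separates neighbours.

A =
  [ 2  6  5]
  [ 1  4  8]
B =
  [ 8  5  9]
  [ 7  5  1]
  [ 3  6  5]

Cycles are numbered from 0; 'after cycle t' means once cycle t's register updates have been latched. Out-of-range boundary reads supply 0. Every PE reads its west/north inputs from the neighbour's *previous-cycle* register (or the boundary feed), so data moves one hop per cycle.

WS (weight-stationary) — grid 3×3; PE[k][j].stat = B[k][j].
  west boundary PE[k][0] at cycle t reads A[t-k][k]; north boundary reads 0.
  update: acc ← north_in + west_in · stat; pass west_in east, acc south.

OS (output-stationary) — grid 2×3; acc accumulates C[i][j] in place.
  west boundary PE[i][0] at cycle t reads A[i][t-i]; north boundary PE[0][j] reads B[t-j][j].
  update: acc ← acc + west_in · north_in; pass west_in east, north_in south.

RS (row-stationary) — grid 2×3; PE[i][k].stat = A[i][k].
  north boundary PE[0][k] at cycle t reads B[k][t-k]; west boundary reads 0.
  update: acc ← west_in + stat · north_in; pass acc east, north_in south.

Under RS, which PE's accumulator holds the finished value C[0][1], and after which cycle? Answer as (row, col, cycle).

(row, col, cycle) = (0, 2, 3)

Under RS, C[0][1] lands at PE[0][2]:
  cycle 0: PE[0][2] → acc 0, east 0, south 0
  cycle 1: PE[0][2] → acc 0, east 0, south 0
  cycle 2: PE[0][2] → acc 73, east 73, south 3
  cycle 3: PE[0][2] → acc 70, east 70, south 6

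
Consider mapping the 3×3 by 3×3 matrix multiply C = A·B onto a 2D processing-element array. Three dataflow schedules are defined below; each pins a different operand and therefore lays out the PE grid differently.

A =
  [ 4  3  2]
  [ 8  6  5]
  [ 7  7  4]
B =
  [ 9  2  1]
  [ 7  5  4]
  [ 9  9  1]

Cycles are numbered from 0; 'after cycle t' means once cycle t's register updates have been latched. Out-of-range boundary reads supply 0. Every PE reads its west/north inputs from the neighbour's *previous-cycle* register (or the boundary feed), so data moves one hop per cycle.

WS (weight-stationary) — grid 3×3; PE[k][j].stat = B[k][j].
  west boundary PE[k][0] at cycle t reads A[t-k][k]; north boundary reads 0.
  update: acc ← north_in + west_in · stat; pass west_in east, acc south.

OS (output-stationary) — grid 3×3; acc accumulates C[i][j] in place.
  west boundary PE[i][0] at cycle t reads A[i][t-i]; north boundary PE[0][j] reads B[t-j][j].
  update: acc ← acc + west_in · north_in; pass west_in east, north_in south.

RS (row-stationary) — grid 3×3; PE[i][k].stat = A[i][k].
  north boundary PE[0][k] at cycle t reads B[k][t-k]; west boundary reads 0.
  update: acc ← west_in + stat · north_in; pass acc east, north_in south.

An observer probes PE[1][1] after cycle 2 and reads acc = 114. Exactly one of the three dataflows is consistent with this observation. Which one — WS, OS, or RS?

WS [3×3] PE[1][1] across cycles:
  after 0 — PE[1][1] acc=0, pass-E 0, pass-S 0
  after 1 — PE[1][1] acc=0, pass-E 0, pass-S 0
  after 2 — PE[1][1] acc=23, pass-E 3, pass-S 23
OS [3×3] PE[1][1] across cycles:
  after 0 — PE[1][1] acc=0, pass-E 0, pass-S 0
  after 1 — PE[1][1] acc=0, pass-E 0, pass-S 0
  after 2 — PE[1][1] acc=16, pass-E 8, pass-S 2
RS [3×3] PE[1][1] across cycles:
  after 0 — PE[1][1] acc=0, pass-E 0, pass-S 0
  after 1 — PE[1][1] acc=0, pass-E 0, pass-S 0
  after 2 — PE[1][1] acc=114, pass-E 114, pass-S 7

dataflow = RS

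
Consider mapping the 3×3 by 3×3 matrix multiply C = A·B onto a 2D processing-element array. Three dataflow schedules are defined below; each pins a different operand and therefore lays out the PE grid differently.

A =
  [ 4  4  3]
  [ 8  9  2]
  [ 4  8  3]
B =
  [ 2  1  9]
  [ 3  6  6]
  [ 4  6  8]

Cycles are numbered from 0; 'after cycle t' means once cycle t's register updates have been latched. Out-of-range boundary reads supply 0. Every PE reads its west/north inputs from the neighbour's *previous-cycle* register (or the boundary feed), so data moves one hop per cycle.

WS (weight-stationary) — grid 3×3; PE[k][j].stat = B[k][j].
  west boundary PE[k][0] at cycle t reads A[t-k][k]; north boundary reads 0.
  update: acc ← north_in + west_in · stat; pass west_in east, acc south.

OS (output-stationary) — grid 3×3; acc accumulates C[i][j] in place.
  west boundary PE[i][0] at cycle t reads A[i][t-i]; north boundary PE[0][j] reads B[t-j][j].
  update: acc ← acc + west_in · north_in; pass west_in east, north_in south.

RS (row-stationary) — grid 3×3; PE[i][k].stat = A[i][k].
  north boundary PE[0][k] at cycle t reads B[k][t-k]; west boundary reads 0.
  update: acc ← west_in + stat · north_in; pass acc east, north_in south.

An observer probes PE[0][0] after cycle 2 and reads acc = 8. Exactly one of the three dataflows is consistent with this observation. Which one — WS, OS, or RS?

Under WS (3×3), PE[0][0]:
  0: (0,0).acc=8  regs=<4,8>
  1: (0,0).acc=16  regs=<8,16>
  2: (0,0).acc=8  regs=<4,8>
Under OS (3×3), PE[0][0]:
  0: (0,0).acc=8  regs=<4,2>
  1: (0,0).acc=20  regs=<4,3>
  2: (0,0).acc=32  regs=<3,4>
Under RS (3×3), PE[0][0]:
  0: (0,0).acc=8  regs=<8,2>
  1: (0,0).acc=4  regs=<4,1>
  2: (0,0).acc=36  regs=<36,9>

dataflow = WS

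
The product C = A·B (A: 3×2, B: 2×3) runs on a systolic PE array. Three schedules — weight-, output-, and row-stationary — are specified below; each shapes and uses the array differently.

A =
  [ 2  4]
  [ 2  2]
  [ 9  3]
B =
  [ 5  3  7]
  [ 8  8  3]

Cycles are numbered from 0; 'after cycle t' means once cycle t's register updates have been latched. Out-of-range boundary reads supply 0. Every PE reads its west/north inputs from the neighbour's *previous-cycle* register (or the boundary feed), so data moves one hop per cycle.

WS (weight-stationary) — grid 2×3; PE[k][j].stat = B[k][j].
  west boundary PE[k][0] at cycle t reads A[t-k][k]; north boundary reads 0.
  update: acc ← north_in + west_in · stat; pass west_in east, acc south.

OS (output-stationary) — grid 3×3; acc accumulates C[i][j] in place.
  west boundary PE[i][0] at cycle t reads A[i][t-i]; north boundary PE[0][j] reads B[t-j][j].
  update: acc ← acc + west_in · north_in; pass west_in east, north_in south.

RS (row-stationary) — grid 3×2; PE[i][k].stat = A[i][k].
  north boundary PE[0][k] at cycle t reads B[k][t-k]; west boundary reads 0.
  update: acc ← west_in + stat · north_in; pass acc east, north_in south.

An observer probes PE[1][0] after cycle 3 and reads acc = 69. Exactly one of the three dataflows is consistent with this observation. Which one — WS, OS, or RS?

dataflow = WS

WS (2×3 grid), PE[1][0]:
  step 0 · PE1,0: acc=0; fwd→0 fwd↓0
  step 1 · PE1,0: acc=42; fwd→4 fwd↓42
  step 2 · PE1,0: acc=26; fwd→2 fwd↓26
  step 3 · PE1,0: acc=69; fwd→3 fwd↓69
OS (3×3 grid), PE[1][0]:
  step 0 · PE1,0: acc=0; fwd→0 fwd↓0
  step 1 · PE1,0: acc=10; fwd→2 fwd↓5
  step 2 · PE1,0: acc=26; fwd→2 fwd↓8
  step 3 · PE1,0: acc=26; fwd→0 fwd↓0
RS (3×2 grid), PE[1][0]:
  step 0 · PE1,0: acc=0; fwd→0 fwd↓0
  step 1 · PE1,0: acc=10; fwd→10 fwd↓5
  step 2 · PE1,0: acc=6; fwd→6 fwd↓3
  step 3 · PE1,0: acc=14; fwd→14 fwd↓7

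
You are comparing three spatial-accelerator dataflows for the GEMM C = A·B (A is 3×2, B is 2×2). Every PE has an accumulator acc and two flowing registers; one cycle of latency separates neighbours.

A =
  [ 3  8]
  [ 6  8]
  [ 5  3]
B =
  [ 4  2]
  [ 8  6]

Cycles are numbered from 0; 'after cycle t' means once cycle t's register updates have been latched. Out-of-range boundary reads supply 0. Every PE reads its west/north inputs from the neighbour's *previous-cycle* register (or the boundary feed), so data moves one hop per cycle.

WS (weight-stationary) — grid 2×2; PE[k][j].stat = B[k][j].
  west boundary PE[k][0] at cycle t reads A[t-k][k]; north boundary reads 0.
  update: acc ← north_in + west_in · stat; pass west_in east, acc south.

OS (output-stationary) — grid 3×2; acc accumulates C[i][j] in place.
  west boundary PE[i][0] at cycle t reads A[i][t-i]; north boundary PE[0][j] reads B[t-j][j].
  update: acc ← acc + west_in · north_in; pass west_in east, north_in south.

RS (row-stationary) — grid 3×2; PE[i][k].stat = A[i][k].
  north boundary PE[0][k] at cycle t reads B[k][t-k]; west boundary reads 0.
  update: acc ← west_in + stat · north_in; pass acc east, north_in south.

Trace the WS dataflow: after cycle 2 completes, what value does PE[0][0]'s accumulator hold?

WS 2×2: PE[0][0] cycle-by-cycle (with neighbour feeds):
  [0] (0,0) acc=12 (h:3 v:12)
  [1] (0,0) acc=24 (h:6 v:24)
  [2] (0,0) acc=20 (h:5 v:20)

PE[0][0].acc = 20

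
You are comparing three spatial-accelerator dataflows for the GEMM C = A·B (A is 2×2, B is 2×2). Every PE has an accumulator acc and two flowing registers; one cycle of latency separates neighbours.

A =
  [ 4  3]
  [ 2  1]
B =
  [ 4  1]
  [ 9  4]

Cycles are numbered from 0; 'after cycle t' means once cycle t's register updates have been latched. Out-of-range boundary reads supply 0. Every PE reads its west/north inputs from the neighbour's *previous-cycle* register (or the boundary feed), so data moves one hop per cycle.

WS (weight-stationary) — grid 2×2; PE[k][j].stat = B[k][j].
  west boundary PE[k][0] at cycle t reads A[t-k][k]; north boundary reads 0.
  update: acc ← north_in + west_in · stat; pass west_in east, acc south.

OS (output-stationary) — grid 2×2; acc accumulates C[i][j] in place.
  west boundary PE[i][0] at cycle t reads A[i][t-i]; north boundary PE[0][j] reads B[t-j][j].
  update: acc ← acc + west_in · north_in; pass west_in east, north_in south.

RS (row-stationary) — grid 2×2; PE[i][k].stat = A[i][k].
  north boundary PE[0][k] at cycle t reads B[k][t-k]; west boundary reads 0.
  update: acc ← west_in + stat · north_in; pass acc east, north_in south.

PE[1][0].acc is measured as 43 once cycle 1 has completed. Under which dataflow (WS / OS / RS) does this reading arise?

dataflow = WS

— WS: 2×2; PE[1][0] trace:
  c0 r1c0: 0 / 0 / 0
  c1 r1c0: 43 / 3 / 43
— OS: 2×2; PE[1][0] trace:
  c0 r1c0: 0 / 0 / 0
  c1 r1c0: 8 / 2 / 4
— RS: 2×2; PE[1][0] trace:
  c0 r1c0: 0 / 0 / 0
  c1 r1c0: 8 / 8 / 4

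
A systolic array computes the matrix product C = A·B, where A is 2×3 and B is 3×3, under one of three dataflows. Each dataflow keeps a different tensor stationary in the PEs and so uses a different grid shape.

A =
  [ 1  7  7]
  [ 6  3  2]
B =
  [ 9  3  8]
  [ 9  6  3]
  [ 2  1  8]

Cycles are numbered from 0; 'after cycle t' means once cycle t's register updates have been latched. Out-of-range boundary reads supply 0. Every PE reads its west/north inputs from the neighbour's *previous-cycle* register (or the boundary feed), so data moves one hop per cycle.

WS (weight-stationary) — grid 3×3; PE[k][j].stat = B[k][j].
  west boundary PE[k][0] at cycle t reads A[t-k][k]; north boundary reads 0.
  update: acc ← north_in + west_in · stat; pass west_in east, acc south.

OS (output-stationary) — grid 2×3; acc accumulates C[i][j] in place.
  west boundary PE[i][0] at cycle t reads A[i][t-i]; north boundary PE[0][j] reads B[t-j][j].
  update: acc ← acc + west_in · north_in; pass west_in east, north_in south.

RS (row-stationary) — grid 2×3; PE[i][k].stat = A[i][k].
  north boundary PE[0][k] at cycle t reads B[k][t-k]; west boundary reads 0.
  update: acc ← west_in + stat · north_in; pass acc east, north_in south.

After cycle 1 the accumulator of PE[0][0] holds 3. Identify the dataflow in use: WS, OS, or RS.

WS (3×3 grid), PE[0][0]:
  @0  [0,0]  acc 9  |  →1  ↓9
  @1  [0,0]  acc 54  |  →6  ↓54
OS (2×3 grid), PE[0][0]:
  @0  [0,0]  acc 9  |  →1  ↓9
  @1  [0,0]  acc 72  |  →7  ↓9
RS (2×3 grid), PE[0][0]:
  @0  [0,0]  acc 9  |  →9  ↓9
  @1  [0,0]  acc 3  |  →3  ↓3

dataflow = RS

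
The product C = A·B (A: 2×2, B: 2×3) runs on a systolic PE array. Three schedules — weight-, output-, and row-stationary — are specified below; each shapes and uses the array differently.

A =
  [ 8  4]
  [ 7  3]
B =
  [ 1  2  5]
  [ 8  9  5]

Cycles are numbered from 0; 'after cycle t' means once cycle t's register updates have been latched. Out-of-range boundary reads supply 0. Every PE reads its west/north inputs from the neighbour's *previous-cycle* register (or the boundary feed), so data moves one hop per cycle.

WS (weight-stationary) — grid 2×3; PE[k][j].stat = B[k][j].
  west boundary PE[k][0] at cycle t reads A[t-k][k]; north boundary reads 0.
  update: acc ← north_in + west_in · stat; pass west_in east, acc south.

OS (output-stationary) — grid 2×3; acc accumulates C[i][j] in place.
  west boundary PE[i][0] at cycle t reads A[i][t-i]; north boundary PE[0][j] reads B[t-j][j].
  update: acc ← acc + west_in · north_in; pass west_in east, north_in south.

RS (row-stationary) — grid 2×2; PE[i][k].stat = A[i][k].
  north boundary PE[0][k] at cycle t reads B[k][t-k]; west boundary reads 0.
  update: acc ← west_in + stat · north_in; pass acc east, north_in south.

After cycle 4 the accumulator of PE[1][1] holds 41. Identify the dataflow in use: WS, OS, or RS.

WS [2×3] PE[1][1] across cycles:
  [0] (1,1) acc=0 (h:0 v:0)
  [1] (1,1) acc=0 (h:0 v:0)
  [2] (1,1) acc=52 (h:4 v:52)
  [3] (1,1) acc=41 (h:3 v:41)
  [4] (1,1) acc=0 (h:0 v:0)
OS [2×3] PE[1][1] across cycles:
  [0] (1,1) acc=0 (h:0 v:0)
  [1] (1,1) acc=0 (h:0 v:0)
  [2] (1,1) acc=14 (h:7 v:2)
  [3] (1,1) acc=41 (h:3 v:9)
  [4] (1,1) acc=41 (h:0 v:0)
RS [2×2] PE[1][1] across cycles:
  [0] (1,1) acc=0 (h:0 v:0)
  [1] (1,1) acc=0 (h:0 v:0)
  [2] (1,1) acc=31 (h:31 v:8)
  [3] (1,1) acc=41 (h:41 v:9)
  [4] (1,1) acc=50 (h:50 v:5)

dataflow = OS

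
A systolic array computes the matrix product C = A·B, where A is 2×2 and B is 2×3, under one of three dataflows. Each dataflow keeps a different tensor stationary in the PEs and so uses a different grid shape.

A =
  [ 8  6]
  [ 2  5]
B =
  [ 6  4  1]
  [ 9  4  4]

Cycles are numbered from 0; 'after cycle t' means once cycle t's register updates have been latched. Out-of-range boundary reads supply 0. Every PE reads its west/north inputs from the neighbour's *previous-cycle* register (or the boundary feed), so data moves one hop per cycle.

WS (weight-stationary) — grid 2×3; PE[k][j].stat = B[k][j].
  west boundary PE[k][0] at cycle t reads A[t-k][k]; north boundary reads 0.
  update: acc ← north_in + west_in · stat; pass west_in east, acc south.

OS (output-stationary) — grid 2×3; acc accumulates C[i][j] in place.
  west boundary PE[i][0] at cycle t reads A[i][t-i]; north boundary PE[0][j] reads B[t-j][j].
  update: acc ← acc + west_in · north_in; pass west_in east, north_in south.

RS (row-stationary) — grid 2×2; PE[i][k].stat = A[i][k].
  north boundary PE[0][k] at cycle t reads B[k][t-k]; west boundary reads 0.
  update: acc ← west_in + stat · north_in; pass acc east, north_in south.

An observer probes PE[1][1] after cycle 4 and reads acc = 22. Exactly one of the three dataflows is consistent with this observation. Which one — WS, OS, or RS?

dataflow = RS

WS [2×3] PE[1][1] across cycles:
  step 0 · PE1,1: acc=0; fwd→0 fwd↓0
  step 1 · PE1,1: acc=0; fwd→0 fwd↓0
  step 2 · PE1,1: acc=56; fwd→6 fwd↓56
  step 3 · PE1,1: acc=28; fwd→5 fwd↓28
  step 4 · PE1,1: acc=0; fwd→0 fwd↓0
OS [2×3] PE[1][1] across cycles:
  step 0 · PE1,1: acc=0; fwd→0 fwd↓0
  step 1 · PE1,1: acc=0; fwd→0 fwd↓0
  step 2 · PE1,1: acc=8; fwd→2 fwd↓4
  step 3 · PE1,1: acc=28; fwd→5 fwd↓4
  step 4 · PE1,1: acc=28; fwd→0 fwd↓0
RS [2×2] PE[1][1] across cycles:
  step 0 · PE1,1: acc=0; fwd→0 fwd↓0
  step 1 · PE1,1: acc=0; fwd→0 fwd↓0
  step 2 · PE1,1: acc=57; fwd→57 fwd↓9
  step 3 · PE1,1: acc=28; fwd→28 fwd↓4
  step 4 · PE1,1: acc=22; fwd→22 fwd↓4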